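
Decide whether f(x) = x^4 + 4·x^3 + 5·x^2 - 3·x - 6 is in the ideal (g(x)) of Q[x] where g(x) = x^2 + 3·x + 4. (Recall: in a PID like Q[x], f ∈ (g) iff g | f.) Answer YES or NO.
In Q[x] the ideal (g) consists of all multiples of g, so f ∈ (g) iff g | f, i.e. iff the remainder of f on division by g is 0. Divide f by g (g is monic, so eliminate the leading term of the running remainder at each step):
  leading term x^4: subtract (x^2)·g(x) = x^4 + 3·x^3 + 4·x^2, leaving x^3 + x^2 - 3·x - 6
  leading term x^3: subtract (x)·g(x) = x^3 + 3·x^2 + 4·x, leaving -2·x^2 - 7·x - 6
  leading term -2·x^2: subtract (-2)·g(x) = -2·x^2 - 6·x - 8, leaving 2 - x
The remainder r(x) = 2 - x ≠ 0 (and deg r < deg g), so g ∤ f, i.e. f ∉ (g).

Final answer: NO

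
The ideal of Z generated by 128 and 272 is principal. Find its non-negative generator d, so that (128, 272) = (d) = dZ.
(128, 272) = (16); d = 16

In the PID Z, (a, b) is generated by gcd(a, b). Compute gcd(272, 128) with the extended Euclidean algorithm, tracking rows (r, s, t) with s·272 + t·128 = r:
  row A: (272, 1, 0)   [1·272 + 0·128 = 272]
  row B: (128, 0, 1)   [0·272 + 1·128 = 128]
  272 = 2·128 + 16   → row C = row A − 2·row B = (16, 1, −2)   [check: 1·272 − 2·128 = 16]
  128 = 8·16 + 0   → remainder 0, stop. gcd = 16 (last nonzero row C).
So gcd(128, 272) = 16, with Bézout identity 1·272 − 2·128 = 16. Containment (⊇): the Bézout identity exhibits 16 as an element of (128, 272), giving (16) ⊆ (128, 272). Containment (⊆): since 16 | 128 and 16 | 272 (128 = 16·8, 272 = 16·17), every Z-linear combination of 128 and 272 is divisible by 16, so (128, 272) ⊆ (16). Therefore (128, 272) = (16), d = 16.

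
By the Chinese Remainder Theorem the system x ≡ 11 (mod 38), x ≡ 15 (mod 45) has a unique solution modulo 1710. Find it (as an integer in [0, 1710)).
The moduli 38, 45 are pairwise coprime, so by the CRT there is a unique solution mod 38·45 = 1710.
Solve by successive substitution. Start with x ≡ 11 (mod 38).
  Combine with x ≡ 15 (mod 45): write x = 11 + 38·t and require 11 + 38·t ≡ 15 (mod 45), i.e. 38·t ≡ 15 − 11 ≡ 4 (mod 45). Since 38^(−1) ≡ 32 (mod 45), t ≡ 32·4 ≡ 38 (mod 45). So x ≡ 11 + 38·38 = 1455 (mod 1710).
Unique solution in [0, 1710): x = 1455.

Final answer: x ≡ 1455 (mod 1710); the representative in [0, 1710) is 1455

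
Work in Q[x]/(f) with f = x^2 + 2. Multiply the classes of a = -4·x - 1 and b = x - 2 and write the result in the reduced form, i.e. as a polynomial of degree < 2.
First multiply in Q[x] without reducing: a · b = -4·x^2 + 7·x + 2. Now divide by f(x) = x^2 + 2, eliminating the leading term at each step:
  leading term -4·x^2: subtract (-4)·f(x) = -4·x^2 - 8, leaving 7·x + 10
The degree is now < 2, so this is the remainder. Hence a · b ≡ 7·x + 10 in Q[x]/(f).

Final answer: a · b ≡ 7·x + 10 (mod f(x))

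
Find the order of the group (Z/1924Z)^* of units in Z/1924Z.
|(Z/1924Z)^*| = 864

(Z/1924Z)^* consists of the classes a with gcd(a, 1924) = 1, so its order is φ(1924). φ is multiplicative, with φ(p^e) = p^e − p^(e−1). Factorise 1924 = 2^2 · 13 · 37. Then
  φ(1924) = (2^2 − 2^1) · (13 − 1) · (37 − 1) = 2 · 12 · 36 = 864.
Thus |(Z/1924Z)^*| = 864.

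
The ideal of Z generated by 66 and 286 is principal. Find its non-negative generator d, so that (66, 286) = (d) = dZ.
(66, 286) = (22); d = 22

In the PID Z, (a, b) is generated by gcd(a, b). Compute gcd(286, 66) with the extended Euclidean algorithm, tracking rows (r, s, t) with s·286 + t·66 = r:
  row A: (286, 1, 0)   [1·286 + 0·66 = 286]
  row B: (66, 0, 1)   [0·286 + 1·66 = 66]
  286 = 4·66 + 22   → row C = row A − 4·row B = (22, 1, −4)   [check: 1·286 − 4·66 = 22]
  66 = 3·22 + 0   → remainder 0, stop. gcd = 22 (last nonzero row C).
So gcd(66, 286) = 22, with Bézout identity 1·286 − 4·66 = 22. Containment (⊇): the Bézout identity exhibits 22 as an element of (66, 286), giving (22) ⊆ (66, 286). Containment (⊆): since 22 | 66 and 22 | 286 (66 = 22·3, 286 = 22·13), every Z-linear combination of 66 and 286 is divisible by 22, so (66, 286) ⊆ (22). Therefore (66, 286) = (22), d = 22.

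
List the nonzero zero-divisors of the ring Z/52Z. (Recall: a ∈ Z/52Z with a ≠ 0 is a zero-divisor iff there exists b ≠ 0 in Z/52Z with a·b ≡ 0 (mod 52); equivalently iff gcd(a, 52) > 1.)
nonzero zero-divisors of Z/52Z = {2, 4, 6, 8, 10, 12, 13, 14, 16, 18, 20, 22, 24, 26, 28, 30, 32, 34, 36, 38, 39, 40, 42, 44, 46, 48, 50}

An element a ∈ Z/52Z (with a ≠ 0) is a zero-divisor iff gcd(a, 52) > 1 (because a is a unit precisely when gcd(a, n) = 1, and in Z/nZ every nonzero, non-unit element is a zero-divisor). Scan a = 1, ..., 51 and keep those with gcd(a, 52) > 1:
  gcd(2, 52) = 2, gcd(4, 52) = 4, gcd(6, 52) = 2, gcd(8, 52) = 4, gcd(10, 52) = 2, gcd(12, 52) = 4, gcd(13, 52) = 13, gcd(14, 52) = 2, gcd(16, 52) = 4, gcd(18, 52) = 2, gcd(20, 52) = 4, gcd(22, 52) = 2, gcd(24, 52) = 4, gcd(26, 52) = 26, gcd(28, 52) = 4, gcd(30, 52) = 2, gcd(32, 52) = 4, gcd(34, 52) = 2, gcd(36, 52) = 4, gcd(38, 52) = 2, gcd(39, 52) = 13, gcd(40, 52) = 4, gcd(42, 52) = 2, gcd(44, 52) = 4, gcd(46, 52) = 2, gcd(48, 52) = 4, gcd(50, 52) = 2.
All other a ∈ {1, ..., 51} have gcd(a, 52) = 1 and are units. So the nonzero zero-divisors are exactly the 27 values of a appearing in this scan.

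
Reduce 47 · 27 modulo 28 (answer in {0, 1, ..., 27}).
9

Reduce the factors first: 47 ≡ 19 (mod 28), so 47 · 27 ≡ 19 · 27 (mod 28). 19 · 27 = 513. Dividing by 28: 513 = 18·28 + 9. So (47 · 27) mod 28 = 9.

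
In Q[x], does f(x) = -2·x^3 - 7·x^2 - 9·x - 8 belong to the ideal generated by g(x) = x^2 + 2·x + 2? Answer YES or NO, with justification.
NO

In Q[x] the ideal (g) consists of all multiples of g, so f ∈ (g) iff g | f, i.e. iff the remainder of f on division by g is 0. Divide f by g (g is monic, so eliminate the leading term of the running remainder at each step):
  leading term -2·x^3: subtract (-2·x)·g(x) = -2·x^3 - 4·x^2 - 4·x, leaving -3·x^2 - 5·x - 8
  leading term -3·x^2: subtract (-3)·g(x) = -3·x^2 - 6·x - 6, leaving x - 2
The remainder r(x) = x - 2 ≠ 0 (and deg r < deg g), so g ∤ f, i.e. f ∉ (g).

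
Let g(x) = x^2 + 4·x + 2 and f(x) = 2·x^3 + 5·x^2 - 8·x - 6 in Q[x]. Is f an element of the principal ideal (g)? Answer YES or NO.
In Q[x] the ideal (g) consists of all multiples of g, so f ∈ (g) iff g | f, i.e. iff the remainder of f on division by g is 0. Divide f by g (g is monic, so eliminate the leading term of the running remainder at each step):
  leading term 2·x^3: subtract (2·x)·g(x) = 2·x^3 + 8·x^2 + 4·x, leaving -3·x^2 - 12·x - 6
  leading term -3·x^2: subtract (-3)·g(x) = -3·x^2 - 12·x - 6, leaving 0
The remainder is 0, so f(x) = g(x) · h(x) with h(x) = 2·x - 3. Hence g | f, i.e. f ∈ (g).

Final answer: YES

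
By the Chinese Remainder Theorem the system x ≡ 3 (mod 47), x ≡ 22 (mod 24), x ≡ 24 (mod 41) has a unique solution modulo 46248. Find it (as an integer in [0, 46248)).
x ≡ 26182 (mod 46248); the representative in [0, 46248) is 26182

The moduli 47, 24, 41 are pairwise coprime, so by the CRT there is a unique solution mod 47·24·41 = 46248.
Solve by successive substitution. Start with x ≡ 3 (mod 47).
  Combine with x ≡ 22 (mod 24): write x = 3 + 47·t and require 3 + 47·t ≡ 22 (mod 24), i.e. 47·t ≡ 22 − 3 ≡ 19 (mod 24). Since 47^(−1) ≡ 23 (mod 24) (47 ≡ 23 (mod 24)), t ≡ 23·19 ≡ 5 (mod 24). So x ≡ 3 + 47·5 = 238 (mod 1128).
  Combine with x ≡ 24 (mod 41): write x = 238 + 1128·t and require 238 + 1128·t ≡ 24 (mod 41), i.e. 1128·t ≡ 24 − 238 ≡ 32 (mod 41). Since 1128^(−1) ≡ 2 (mod 41) (1128 ≡ 21 (mod 41)), t ≡ 2·32 ≡ 23 (mod 41). So x ≡ 238 + 1128·23 = 26182 (mod 46248).
Unique solution in [0, 46248): x = 26182.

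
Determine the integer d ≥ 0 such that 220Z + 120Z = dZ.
In the PID Z, (a, b) is generated by gcd(a, b). Compute gcd(220, 120) with the extended Euclidean algorithm, tracking rows (r, s, t) with s·220 + t·120 = r:
  row A: (220, 1, 0)   [1·220 + 0·120 = 220]
  row B: (120, 0, 1)   [0·220 + 1·120 = 120]
  220 = 1·120 + 100   → row C = row A − 1·row B = (100, 1, −1)   [check: 1·220 − 1·120 = 100]
  120 = 1·100 + 20   → row D = row B − 1·row C = (20, −1, 2)   [check: −1·220 + 2·120 = 20]
  100 = 5·20 + 0   → remainder 0, stop. gcd = 20 (last nonzero row D).
So gcd(220, 120) = 20, with Bézout identity −1·220 + 2·120 = 20. Containment (⊇): the Bézout identity exhibits 20 as an element of (220, 120), giving (20) ⊆ (220, 120). Containment (⊆): since 20 | 220 and 20 | 120 (220 = 20·11, 120 = 20·6), every Z-linear combination of 220 and 120 is divisible by 20, so (220, 120) ⊆ (20). Therefore (220, 120) = (20), d = 20.

Final answer: (220, 120) = (20); d = 20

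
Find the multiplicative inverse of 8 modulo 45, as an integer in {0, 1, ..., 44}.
8^(−1) ≡ 17 (mod 45)

Apply the extended Euclidean algorithm to (45, 8), tracking rows (r, s, t) with s·45 + t·8 = r. Each division r_prev = q·r_cur + r_new produces the new row as (previous row) − q·(current row):
  row A: (45, 1, 0)   [1·45 + 0·8 = 45]
  row B: (8, 0, 1)   [0·45 + 1·8 = 8]
  45 = 5·8 + 5   → row C = row A − 5·row B = (5, 1, −5)   [check: 1·45 − 5·8 = 5]
  8 = 1·5 + 3   → row D = row B − 1·row C = (3, −1, 6)   [check: −1·45 + 6·8 = 3]
  5 = 1·3 + 2   → row E = row C − 1·row D = (2, 2, −11)   [check: 2·45 − 11·8 = 2]
  3 = 1·2 + 1   → row F = row D − 1·row E = (1, −3, 17)   [check: −3·45 + 17·8 = 1]
  2 = 2·1 + 0   → remainder 0, stop. gcd = 1 (last nonzero row F).
The gcd is 1, so 8 is invertible mod 45. The last nonzero row gives −3·45 + 17·8 = 1, so t = 17. So 8^(−1) ≡ 17 (mod 45). Verify: 8 · 17 = 136 ≡ 1 (mod 45). ✓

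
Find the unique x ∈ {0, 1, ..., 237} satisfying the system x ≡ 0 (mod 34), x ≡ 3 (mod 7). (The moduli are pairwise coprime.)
The moduli 34, 7 are pairwise coprime, so by the CRT there is a unique solution mod 34·7 = 238.
Solve by successive substitution. Start with x ≡ 0 (mod 34).
  Combine with x ≡ 3 (mod 7): write x = 34·t and require 34·t ≡ 3 (mod 7). Since 34^(−1) ≡ 6 (mod 7) (34 ≡ 6 (mod 7)), t ≡ 6·3 ≡ 4 (mod 7). So x ≡ 34·4 = 136 (mod 238).
Unique solution in [0, 238): x = 136.

Final answer: x ≡ 136 (mod 238); the representative in [0, 238) is 136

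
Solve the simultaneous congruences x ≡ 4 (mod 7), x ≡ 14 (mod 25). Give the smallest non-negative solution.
The moduli 7, 25 are pairwise coprime, so by the CRT there is a unique solution mod 7·25 = 175.
Solve by successive substitution. Start with x ≡ 4 (mod 7).
  Combine with x ≡ 14 (mod 25): write x = 4 + 7·t and require 4 + 7·t ≡ 14 (mod 25), i.e. 7·t ≡ 14 − 4 ≡ 10 (mod 25). Since 7^(−1) ≡ 18 (mod 25), t ≡ 18·10 ≡ 5 (mod 25). So x ≡ 4 + 7·5 = 39 (mod 175).
Unique solution in [0, 175): x = 39.

Final answer: x ≡ 39 (mod 175); the representative in [0, 175) is 39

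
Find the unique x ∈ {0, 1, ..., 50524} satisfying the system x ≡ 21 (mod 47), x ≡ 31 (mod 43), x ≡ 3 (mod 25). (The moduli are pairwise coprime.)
x ≡ 49653 (mod 50525); the representative in [0, 50525) is 49653

The moduli 47, 43, 25 are pairwise coprime, so by the CRT there is a unique solution mod 47·43·25 = 50525.
Solve by successive substitution. Start with x ≡ 21 (mod 47).
  Combine with x ≡ 31 (mod 43): write x = 21 + 47·t and require 21 + 47·t ≡ 31 (mod 43), i.e. 47·t ≡ 31 − 21 ≡ 10 (mod 43). Since 47^(−1) ≡ 11 (mod 43) (47 ≡ 4 (mod 43)), t ≡ 11·10 ≡ 24 (mod 43). So x ≡ 21 + 47·24 = 1149 (mod 2021).
  Combine with x ≡ 3 (mod 25): write x = 1149 + 2021·t and require 1149 + 2021·t ≡ 3 (mod 25), i.e. 2021·t ≡ 3 − 1149 ≡ 4 (mod 25). Since 2021^(−1) ≡ 6 (mod 25) (2021 ≡ 21 (mod 25)), t ≡ 6·4 ≡ 24 (mod 25). So x ≡ 1149 + 2021·24 = 49653 (mod 50525).
Unique solution in [0, 50525): x = 49653.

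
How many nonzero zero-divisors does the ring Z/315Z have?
In Z/315Z each nonzero element is either a unit (gcd with 315 is 1) or a zero-divisor (gcd > 1). The number of units is φ(315): factorise 315 = 3^2 · 5 · 7, so φ(315) = (3^2 − 3^1) · (5 − 1) · (7 − 1) = 6 · 4 · 6 = 144. The nonzero elements number 315 − 1 = 314. Hence the nonzero zero-divisors number 314 − 144 = 170.

Final answer: Z/315Z has 170 nonzero zero-divisors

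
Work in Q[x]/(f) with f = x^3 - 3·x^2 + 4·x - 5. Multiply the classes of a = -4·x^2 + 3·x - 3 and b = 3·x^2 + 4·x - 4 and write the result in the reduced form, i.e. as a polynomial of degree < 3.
First multiply in Q[x] without reducing: a · b = -12·x^4 - 7·x^3 + 19·x^2 - 24·x + 12. Now divide by f(x) = x^3 - 3·x^2 + 4·x - 5, eliminating the leading term at each step:
  leading term -12·x^4: subtract (-12·x)·f(x) = -12·x^4 + 36·x^3 - 48·x^2 + 60·x, leaving -43·x^3 + 67·x^2 - 84·x + 12
  leading term -43·x^3: subtract (-43)·f(x) = -43·x^3 + 129·x^2 - 172·x + 215, leaving -62·x^2 + 88·x - 203
The degree is now < 3, so this is the remainder. Hence a · b ≡ -62·x^2 + 88·x - 203 in Q[x]/(f).

Final answer: a · b ≡ -62·x^2 + 88·x - 203 (mod f(x))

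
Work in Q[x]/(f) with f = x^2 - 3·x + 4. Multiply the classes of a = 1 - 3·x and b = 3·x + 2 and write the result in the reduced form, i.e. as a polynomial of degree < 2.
a · b ≡ 38 - 30·x (mod f(x))

First multiply in Q[x] without reducing: a · b = -9·x^2 - 3·x + 2. Now divide by f(x) = x^2 - 3·x + 4, eliminating the leading term at each step:
  leading term -9·x^2: subtract (-9)·f(x) = -9·x^2 + 27·x - 36, leaving 38 - 30·x
The degree is now < 2, so this is the remainder. Hence a · b ≡ 38 - 30·x in Q[x]/(f).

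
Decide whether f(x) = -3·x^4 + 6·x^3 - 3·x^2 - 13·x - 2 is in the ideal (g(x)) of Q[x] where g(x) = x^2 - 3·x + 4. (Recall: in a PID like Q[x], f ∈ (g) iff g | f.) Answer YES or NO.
NO

In Q[x] the ideal (g) consists of all multiples of g, so f ∈ (g) iff g | f, i.e. iff the remainder of f on division by g is 0. Divide f by g (g is monic, so eliminate the leading term of the running remainder at each step):
  leading term -3·x^4: subtract (-3·x^2)·g(x) = -3·x^4 + 9·x^3 - 12·x^2, leaving -3·x^3 + 9·x^2 - 13·x - 2
  leading term -3·x^3: subtract (-3·x)·g(x) = -3·x^3 + 9·x^2 - 12·x, leaving -x - 2
The remainder r(x) = -x - 2 ≠ 0 (and deg r < deg g), so g ∤ f, i.e. f ∉ (g).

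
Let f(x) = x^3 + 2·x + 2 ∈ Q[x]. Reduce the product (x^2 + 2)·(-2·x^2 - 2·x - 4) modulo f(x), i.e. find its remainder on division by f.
First multiply in Q[x] without reducing: a · b = -2·x^4 - 2·x^3 - 8·x^2 - 4·x - 8. Now divide by f(x) = x^3 + 2·x + 2, eliminating the leading term at each step:
  leading term -2·x^4: subtract (-2·x)·f(x) = -2·x^4 - 4·x^2 - 4·x, leaving -2·x^3 - 4·x^2 - 8
  leading term -2·x^3: subtract (-2)·f(x) = -2·x^3 - 4·x - 4, leaving -4·x^2 + 4·x - 4
The degree is now < 3, so this is the remainder. Hence a · b ≡ -4·x^2 + 4·x - 4 in Q[x]/(f).

Final answer: a · b ≡ -4·x^2 + 4·x - 4 (mod f(x))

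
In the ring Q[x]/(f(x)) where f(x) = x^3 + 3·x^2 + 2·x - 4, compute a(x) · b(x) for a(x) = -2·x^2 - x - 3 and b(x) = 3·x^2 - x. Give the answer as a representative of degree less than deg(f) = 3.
First multiply in Q[x] without reducing: a · b = -6·x^4 - x^3 - 8·x^2 + 3·x. Now divide by f(x) = x^3 + 3·x^2 + 2·x - 4, eliminating the leading term at each step:
  leading term -6·x^4: subtract (-6·x)·f(x) = -6·x^4 - 18·x^3 - 12·x^2 + 24·x, leaving 17·x^3 + 4·x^2 - 21·x
  leading term 17·x^3: subtract (17)·f(x) = 17·x^3 + 51·x^2 + 34·x - 68, leaving -47·x^2 - 55·x + 68
The degree is now < 3, so this is the remainder. Hence a · b ≡ -47·x^2 - 55·x + 68 in Q[x]/(f).

Final answer: a · b ≡ -47·x^2 - 55·x + 68 (mod f(x))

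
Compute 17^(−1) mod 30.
17^(−1) ≡ 23 (mod 30)

Apply the extended Euclidean algorithm to (30, 17), tracking rows (r, s, t) with s·30 + t·17 = r. Each division r_prev = q·r_cur + r_new produces the new row as (previous row) − q·(current row):
  row A: (30, 1, 0)   [1·30 + 0·17 = 30]
  row B: (17, 0, 1)   [0·30 + 1·17 = 17]
  30 = 1·17 + 13   → row C = row A − 1·row B = (13, 1, −1)   [check: 1·30 − 1·17 = 13]
  17 = 1·13 + 4   → row D = row B − 1·row C = (4, −1, 2)   [check: −1·30 + 2·17 = 4]
  13 = 3·4 + 1   → row E = row C − 3·row D = (1, 4, −7)   [check: 4·30 − 7·17 = 1]
  4 = 4·1 + 0   → remainder 0, stop. gcd = 1 (last nonzero row E).
The gcd is 1, so 17 is invertible mod 30. The last nonzero row gives 4·30 − 7·17 = 1, so t = −7. So 17^(−1) ≡ −7 ≡ 23 (mod 30). Verify: 17 · 23 = 391 ≡ 1 (mod 30). ✓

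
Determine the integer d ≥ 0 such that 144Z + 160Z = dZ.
(144, 160) = (16); d = 16

In the PID Z, (a, b) is generated by gcd(a, b). Compute gcd(160, 144) with the extended Euclidean algorithm, tracking rows (r, s, t) with s·160 + t·144 = r:
  row A: (160, 1, 0)   [1·160 + 0·144 = 160]
  row B: (144, 0, 1)   [0·160 + 1·144 = 144]
  160 = 1·144 + 16   → row C = row A − 1·row B = (16, 1, −1)   [check: 1·160 − 1·144 = 16]
  144 = 9·16 + 0   → remainder 0, stop. gcd = 16 (last nonzero row C).
So gcd(144, 160) = 16, with Bézout identity 1·160 − 1·144 = 16. Containment (⊇): the Bézout identity exhibits 16 as an element of (144, 160), giving (16) ⊆ (144, 160). Containment (⊆): since 16 | 144 and 16 | 160 (144 = 16·9, 160 = 16·10), every Z-linear combination of 144 and 160 is divisible by 16, so (144, 160) ⊆ (16). Therefore (144, 160) = (16), d = 16.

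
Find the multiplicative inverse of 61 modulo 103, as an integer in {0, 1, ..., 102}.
61^(−1) ≡ 76 (mod 103)

Apply the extended Euclidean algorithm to (103, 61), tracking rows (r, s, t) with s·103 + t·61 = r. Each division r_prev = q·r_cur + r_new produces the new row as (previous row) − q·(current row):
  row A: (103, 1, 0)   [1·103 + 0·61 = 103]
  row B: (61, 0, 1)   [0·103 + 1·61 = 61]
  103 = 1·61 + 42   → row C = row A − 1·row B = (42, 1, −1)   [check: 1·103 − 1·61 = 42]
  61 = 1·42 + 19   → row D = row B − 1·row C = (19, −1, 2)   [check: −1·103 + 2·61 = 19]
  42 = 2·19 + 4   → row E = row C − 2·row D = (4, 3, −5)   [check: 3·103 − 5·61 = 4]
  19 = 4·4 + 3   → row F = row D − 4·row E = (3, −13, 22)   [check: −13·103 + 22·61 = 3]
  4 = 1·3 + 1   → row G = row E − 1·row F = (1, 16, −27)   [check: 16·103 − 27·61 = 1]
  3 = 3·1 + 0   → remainder 0, stop. gcd = 1 (last nonzero row G).
The gcd is 1, so 61 is invertible mod 103. The last nonzero row gives 16·103 − 27·61 = 1, so t = −27. So 61^(−1) ≡ −27 ≡ 76 (mod 103). Verify: 61 · 76 = 4636 ≡ 1 (mod 103). ✓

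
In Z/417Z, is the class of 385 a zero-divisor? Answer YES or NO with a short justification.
NO

gcd(385, 417) = 1, so 385 is a unit in Z/417Z (it has a multiplicative inverse). A unit cannot be a zero-divisor: if 385·b ≡ 0 then multiplying both sides by 385^(−1) gives b ≡ 0. So 385 is not a zero-divisor.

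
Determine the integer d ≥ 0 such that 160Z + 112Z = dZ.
(160, 112) = (16); d = 16

In the PID Z, (a, b) is generated by gcd(a, b). Compute gcd(160, 112) with the extended Euclidean algorithm, tracking rows (r, s, t) with s·160 + t·112 = r:
  row A: (160, 1, 0)   [1·160 + 0·112 = 160]
  row B: (112, 0, 1)   [0·160 + 1·112 = 112]
  160 = 1·112 + 48   → row C = row A − 1·row B = (48, 1, −1)   [check: 1·160 − 1·112 = 48]
  112 = 2·48 + 16   → row D = row B − 2·row C = (16, −2, 3)   [check: −2·160 + 3·112 = 16]
  48 = 3·16 + 0   → remainder 0, stop. gcd = 16 (last nonzero row D).
So gcd(160, 112) = 16, with Bézout identity −2·160 + 3·112 = 16. Containment (⊇): the Bézout identity exhibits 16 as an element of (160, 112), giving (16) ⊆ (160, 112). Containment (⊆): since 16 | 160 and 16 | 112 (160 = 16·10, 112 = 16·7), every Z-linear combination of 160 and 112 is divisible by 16, so (160, 112) ⊆ (16). Therefore (160, 112) = (16), d = 16.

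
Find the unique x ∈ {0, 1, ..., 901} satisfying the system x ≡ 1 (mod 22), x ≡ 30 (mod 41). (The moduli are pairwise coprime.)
The moduli 22, 41 are pairwise coprime, so by the CRT there is a unique solution mod 22·41 = 902.
Solve by successive substitution. Start with x ≡ 1 (mod 22).
  Combine with x ≡ 30 (mod 41): write x = 1 + 22·t and require 1 + 22·t ≡ 30 (mod 41), i.e. 22·t ≡ 30 − 1 ≡ 29 (mod 41). Since 22^(−1) ≡ 28 (mod 41), t ≡ 28·29 ≡ 33 (mod 41). So x ≡ 1 + 22·33 = 727 (mod 902).
Unique solution in [0, 902): x = 727.

Final answer: x ≡ 727 (mod 902); the representative in [0, 902) is 727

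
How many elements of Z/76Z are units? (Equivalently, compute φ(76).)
An element a ∈ Z/76Z is a unit iff gcd(a, 76) = 1, so the number of units is φ(76). φ is multiplicative, with φ(p^e) = p^e − p^(e−1). Factorise 76 = 2^2 · 19. Then
  φ(76) = (2^2 − 2^1) · (19 − 1) = 2 · 18 = 36.

Final answer: Z/76Z has φ(76) = 36 units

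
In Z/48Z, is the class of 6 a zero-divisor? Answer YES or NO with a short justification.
YES

gcd(6, 48) = 6 > 1, so 6 is not a unit in Z/48Z. In Z/nZ every nonzero non-unit is a zero-divisor: explicitly, take b = 48/gcd = 8 ≠ 0 (mod 48); then 6·8 = 48 = 1·48, i.e. 6·8 ≡ 0 (mod 48). So 6 is a zero-divisor.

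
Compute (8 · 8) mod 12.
4

Both factors are already reduced mod 12. 8 · 8 = 64. Dividing by 12: 64 = 5·12 + 4. So (8 · 8) mod 12 = 4.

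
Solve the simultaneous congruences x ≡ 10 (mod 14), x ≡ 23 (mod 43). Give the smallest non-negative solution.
x ≡ 66 (mod 602); the representative in [0, 602) is 66

The moduli 14, 43 are pairwise coprime, so by the CRT there is a unique solution mod 14·43 = 602.
Solve by successive substitution. Start with x ≡ 10 (mod 14).
  Combine with x ≡ 23 (mod 43): write x = 10 + 14·t and require 10 + 14·t ≡ 23 (mod 43), i.e. 14·t ≡ 23 − 10 ≡ 13 (mod 43). Since 14^(−1) ≡ 40 (mod 43), t ≡ 40·13 ≡ 4 (mod 43). So x ≡ 10 + 14·4 = 66 (mod 602).
Unique solution in [0, 602): x = 66.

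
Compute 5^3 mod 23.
10

Use repeated squaring. Binary(3) = 11. Walk through the bits of the exponent 3 left-to-right: at each bit after the leading one, square the running value, then multiply by 5 if the bit is 1 (always reducing mod 23):
  bit 1 = 1 (leading): start with 5.
  bit 2 = 1: square 5^2 = 25 ≡ 2; bit is 1, so multiply 2·5 = 10 (mod 23).
Final value: 5^3 ≡ 10 (mod 23).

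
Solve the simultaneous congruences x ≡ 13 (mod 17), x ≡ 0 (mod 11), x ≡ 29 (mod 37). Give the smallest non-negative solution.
The moduli 17, 11, 37 are pairwise coprime, so by the CRT there is a unique solution mod 17·11·37 = 6919.
Solve by successive substitution. Start with x ≡ 13 (mod 17).
  Combine with x ≡ 0 (mod 11): write x = 13 + 17·t and require 13 + 17·t ≡ 0 (mod 11), i.e. 17·t ≡ 0 − 13 ≡ 9 (mod 11). Since 17^(−1) ≡ 2 (mod 11) (17 ≡ 6 (mod 11)), t ≡ 2·9 ≡ 7 (mod 11). So x ≡ 13 + 17·7 = 132 (mod 187).
  Combine with x ≡ 29 (mod 37): write x = 132 + 187·t and require 132 + 187·t ≡ 29 (mod 37), i.e. 187·t ≡ 29 − 132 ≡ 8 (mod 37). Since 187^(−1) ≡ 19 (mod 37) (187 ≡ 2 (mod 37)), t ≡ 19·8 ≡ 4 (mod 37). So x ≡ 132 + 187·4 = 880 (mod 6919).
Unique solution in [0, 6919): x = 880.

Final answer: x ≡ 880 (mod 6919); the representative in [0, 6919) is 880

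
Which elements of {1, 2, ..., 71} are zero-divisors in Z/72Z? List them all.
nonzero zero-divisors of Z/72Z = {2, 3, 4, 6, 8, 9, 10, 12, 14, 15, 16, 18, 20, 21, 22, 24, 26, 27, 28, 30, 32, 33, 34, 36, 38, 39, 40, 42, 44, 45, 46, 48, 50, 51, 52, 54, 56, 57, 58, 60, 62, 63, 64, 66, 68, 69, 70}

An element a ∈ Z/72Z (with a ≠ 0) is a zero-divisor iff gcd(a, 72) > 1 (because a is a unit precisely when gcd(a, n) = 1, and in Z/nZ every nonzero, non-unit element is a zero-divisor). Scan a = 1, ..., 71 and keep those with gcd(a, 72) > 1:
  gcd(2, 72) = 2, gcd(3, 72) = 3, gcd(4, 72) = 4, gcd(6, 72) = 6, gcd(8, 72) = 8, gcd(9, 72) = 9, gcd(10, 72) = 2, gcd(12, 72) = 12, gcd(14, 72) = 2, gcd(15, 72) = 3, gcd(16, 72) = 8, gcd(18, 72) = 18, gcd(20, 72) = 4, gcd(21, 72) = 3, gcd(22, 72) = 2, gcd(24, 72) = 24, gcd(26, 72) = 2, gcd(27, 72) = 9, gcd(28, 72) = 4, gcd(30, 72) = 6, gcd(32, 72) = 8, gcd(33, 72) = 3, gcd(34, 72) = 2, gcd(36, 72) = 36, gcd(38, 72) = 2, gcd(39, 72) = 3, gcd(40, 72) = 8, gcd(42, 72) = 6, gcd(44, 72) = 4, gcd(45, 72) = 9, gcd(46, 72) = 2, gcd(48, 72) = 24, gcd(50, 72) = 2, gcd(51, 72) = 3, gcd(52, 72) = 4, gcd(54, 72) = 18, gcd(56, 72) = 8, gcd(57, 72) = 3, gcd(58, 72) = 2, gcd(60, 72) = 12, gcd(62, 72) = 2, gcd(63, 72) = 9, gcd(64, 72) = 8, gcd(66, 72) = 6, gcd(68, 72) = 4, gcd(69, 72) = 3, gcd(70, 72) = 2.
All other a ∈ {1, ..., 71} have gcd(a, 72) = 1 and are units. So the nonzero zero-divisors are exactly the 47 values of a appearing in this scan.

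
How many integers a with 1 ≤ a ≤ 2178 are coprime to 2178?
660

The number of a ∈ {1, ..., 2178} with gcd(a, 2178) = 1 is by definition Euler's totient φ(2178). φ is multiplicative, with φ(p^e) = p^e − p^(e−1). Factorise 2178 = 2 · 3^2 · 11^2. Then
  φ(2178) = (2 − 1) · (3^2 − 3^1) · (11^2 − 11^1) = 1 · 6 · 110 = 660.
So there are 660 such integers.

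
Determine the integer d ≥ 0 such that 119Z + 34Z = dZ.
(119, 34) = (17); d = 17

In the PID Z, (a, b) is generated by gcd(a, b). Compute gcd(119, 34) with the extended Euclidean algorithm, tracking rows (r, s, t) with s·119 + t·34 = r:
  row A: (119, 1, 0)   [1·119 + 0·34 = 119]
  row B: (34, 0, 1)   [0·119 + 1·34 = 34]
  119 = 3·34 + 17   → row C = row A − 3·row B = (17, 1, −3)   [check: 1·119 − 3·34 = 17]
  34 = 2·17 + 0   → remainder 0, stop. gcd = 17 (last nonzero row C).
So gcd(119, 34) = 17, with Bézout identity 1·119 − 3·34 = 17. Containment (⊇): the Bézout identity exhibits 17 as an element of (119, 34), giving (17) ⊆ (119, 34). Containment (⊆): since 17 | 119 and 17 | 34 (119 = 17·7, 34 = 17·2), every Z-linear combination of 119 and 34 is divisible by 17, so (119, 34) ⊆ (17). Therefore (119, 34) = (17), d = 17.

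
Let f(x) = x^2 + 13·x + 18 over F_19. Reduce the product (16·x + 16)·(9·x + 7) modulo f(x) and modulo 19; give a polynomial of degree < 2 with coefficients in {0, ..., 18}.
Multiply as integer polynomials: a · b = 144·x^2 + 256·x + 112. Reducing coefficients mod 19: a · b ≡ 11·x^2 + 9·x + 17. Now divide by f(x) = x^2 + 13·x + 18 in F_19[x], eliminating the leading term at each step:
  leading term 11·x^2: subtract (11)·f(x) = 11·x^2 + 10·x + 8, leaving 18·x + 9 (coefficients mod 19)
The degree is now < 2, so this is the remainder. Hence a · b ≡ 18·x + 9 in F_19[x]/(f).

Final answer: a · b ≡ 18·x + 9 (mod f(x))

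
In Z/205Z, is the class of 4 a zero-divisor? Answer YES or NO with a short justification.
gcd(4, 205) = 1, so 4 is a unit in Z/205Z (it has a multiplicative inverse). A unit cannot be a zero-divisor: if 4·b ≡ 0 then multiplying both sides by 4^(−1) gives b ≡ 0. So 4 is not a zero-divisor.

Final answer: NO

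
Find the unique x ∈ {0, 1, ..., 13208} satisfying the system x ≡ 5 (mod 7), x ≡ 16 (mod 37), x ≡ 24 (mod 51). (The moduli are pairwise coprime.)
The moduli 7, 37, 51 are pairwise coprime, so by the CRT there is a unique solution mod 7·37·51 = 13209.
Solve by successive substitution. Start with x ≡ 5 (mod 7).
  Combine with x ≡ 16 (mod 37): write x = 5 + 7·t and require 5 + 7·t ≡ 16 (mod 37), i.e. 7·t ≡ 16 − 5 ≡ 11 (mod 37). Since 7^(−1) ≡ 16 (mod 37), t ≡ 16·11 ≡ 28 (mod 37). So x ≡ 5 + 7·28 = 201 (mod 259).
  Combine with x ≡ 24 (mod 51): write x = 201 + 259·t and require 201 + 259·t ≡ 24 (mod 51), i.e. 259·t ≡ 24 − 201 ≡ 27 (mod 51). Since 259^(−1) ≡ 13 (mod 51) (259 ≡ 4 (mod 51)), t ≡ 13·27 ≡ 45 (mod 51). So x ≡ 201 + 259·45 = 11856 (mod 13209).
Unique solution in [0, 13209): x = 11856.

Final answer: x ≡ 11856 (mod 13209); the representative in [0, 13209) is 11856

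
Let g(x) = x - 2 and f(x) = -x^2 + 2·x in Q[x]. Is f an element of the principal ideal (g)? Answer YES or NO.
YES

In Q[x] the ideal (g) consists of all multiples of g, so f ∈ (g) iff g | f, i.e. iff the remainder of f on division by g is 0. Divide f by g (g is monic, so eliminate the leading term of the running remainder at each step):
  leading term -x^2: subtract (-x)·g(x) = -x^2 + 2·x, leaving 0
The remainder is 0, so f(x) = g(x) · h(x) with h(x) = -x. Hence g | f, i.e. f ∈ (g).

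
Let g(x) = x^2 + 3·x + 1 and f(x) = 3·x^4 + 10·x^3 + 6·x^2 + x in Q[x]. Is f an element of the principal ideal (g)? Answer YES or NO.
In Q[x] the ideal (g) consists of all multiples of g, so f ∈ (g) iff g | f, i.e. iff the remainder of f on division by g is 0. Divide f by g (g is monic, so eliminate the leading term of the running remainder at each step):
  leading term 3·x^4: subtract (3·x^2)·g(x) = 3·x^4 + 9·x^3 + 3·x^2, leaving x^3 + 3·x^2 + x
  leading term x^3: subtract (x)·g(x) = x^3 + 3·x^2 + x, leaving 0
The remainder is 0, so f(x) = g(x) · h(x) with h(x) = 3·x^2 + x. Hence g | f, i.e. f ∈ (g).

Final answer: YES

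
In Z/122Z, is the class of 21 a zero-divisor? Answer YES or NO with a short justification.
gcd(21, 122) = 1, so 21 is a unit in Z/122Z (it has a multiplicative inverse). A unit cannot be a zero-divisor: if 21·b ≡ 0 then multiplying both sides by 21^(−1) gives b ≡ 0. So 21 is not a zero-divisor.

Final answer: NO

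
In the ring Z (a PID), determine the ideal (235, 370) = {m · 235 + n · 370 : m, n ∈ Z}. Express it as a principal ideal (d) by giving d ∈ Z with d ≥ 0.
(235, 370) = (5); d = 5

In the PID Z, (a, b) is generated by gcd(a, b). Compute gcd(370, 235) with the extended Euclidean algorithm, tracking rows (r, s, t) with s·370 + t·235 = r:
  row A: (370, 1, 0)   [1·370 + 0·235 = 370]
  row B: (235, 0, 1)   [0·370 + 1·235 = 235]
  370 = 1·235 + 135   → row C = row A − 1·row B = (135, 1, −1)   [check: 1·370 − 1·235 = 135]
  235 = 1·135 + 100   → row D = row B − 1·row C = (100, −1, 2)   [check: −1·370 + 2·235 = 100]
  135 = 1·100 + 35   → row E = row C − 1·row D = (35, 2, −3)   [check: 2·370 − 3·235 = 35]
  100 = 2·35 + 30   → row F = row D − 2·row E = (30, −5, 8)   [check: −5·370 + 8·235 = 30]
  35 = 1·30 + 5   → row G = row E − 1·row F = (5, 7, −11)   [check: 7·370 − 11·235 = 5]
  30 = 6·5 + 0   → remainder 0, stop. gcd = 5 (last nonzero row G).
So gcd(235, 370) = 5, with Bézout identity 7·370 − 11·235 = 5. Containment (⊇): the Bézout identity exhibits 5 as an element of (235, 370), giving (5) ⊆ (235, 370). Containment (⊆): since 5 | 235 and 5 | 370 (235 = 5·47, 370 = 5·74), every Z-linear combination of 235 and 370 is divisible by 5, so (235, 370) ⊆ (5). Therefore (235, 370) = (5), d = 5.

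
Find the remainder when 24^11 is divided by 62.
Use repeated squaring. Binary(11) = 1011. Walk through the bits of the exponent 11 left-to-right: at each bit after the leading one, square the running value, then multiply by 24 if the bit is 1 (always reducing mod 62):
  bit 1 = 1 (leading): start with 24.
  bit 2 = 0: square 24^2 = 576 ≡ 18 (mod 62).
  bit 3 = 1: square 18^2 = 324 ≡ 14; bit is 1, so multiply 14·24 = 336 ≡ 26 (mod 62).
  bit 4 = 1: square 26^2 = 676 ≡ 56; bit is 1, so multiply 56·24 = 1344 ≡ 42 (mod 62).
Final value: 24^11 ≡ 42 (mod 62).

Final answer: 42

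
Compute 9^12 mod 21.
Use repeated squaring. Binary(12) = 1100. Walk through the bits of the exponent 12 left-to-right: at each bit after the leading one, square the running value, then multiply by 9 if the bit is 1 (always reducing mod 21):
  bit 1 = 1 (leading): start with 9.
  bit 2 = 1: square 9^2 = 81 ≡ 18; bit is 1, so multiply 18·9 = 162 ≡ 15 (mod 21).
  bit 3 = 0: square 15^2 = 225 ≡ 15 (mod 21).
  bit 4 = 0: square 15^2 = 225 ≡ 15 (mod 21).
Final value: 9^12 ≡ 15 (mod 21).

Final answer: 15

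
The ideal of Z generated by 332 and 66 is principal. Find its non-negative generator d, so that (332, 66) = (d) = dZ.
(332, 66) = (2); d = 2

In the PID Z, (a, b) is generated by gcd(a, b). Compute gcd(332, 66) with the extended Euclidean algorithm, tracking rows (r, s, t) with s·332 + t·66 = r:
  row A: (332, 1, 0)   [1·332 + 0·66 = 332]
  row B: (66, 0, 1)   [0·332 + 1·66 = 66]
  332 = 5·66 + 2   → row C = row A − 5·row B = (2, 1, −5)   [check: 1·332 − 5·66 = 2]
  66 = 33·2 + 0   → remainder 0, stop. gcd = 2 (last nonzero row C).
So gcd(332, 66) = 2, with Bézout identity 1·332 − 5·66 = 2. Containment (⊇): the Bézout identity exhibits 2 as an element of (332, 66), giving (2) ⊆ (332, 66). Containment (⊆): since 2 | 332 and 2 | 66 (332 = 2·166, 66 = 2·33), every Z-linear combination of 332 and 66 is divisible by 2, so (332, 66) ⊆ (2). Therefore (332, 66) = (2), d = 2.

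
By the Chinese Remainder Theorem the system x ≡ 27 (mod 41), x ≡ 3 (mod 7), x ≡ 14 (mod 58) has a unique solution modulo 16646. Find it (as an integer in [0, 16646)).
The moduli 41, 7, 58 are pairwise coprime, so by the CRT there is a unique solution mod 41·7·58 = 16646.
Solve by successive substitution. Start with x ≡ 27 (mod 41).
  Combine with x ≡ 3 (mod 7): write x = 27 + 41·t and require 27 + 41·t ≡ 3 (mod 7), i.e. 41·t ≡ 3 − 27 ≡ 4 (mod 7). Since 41^(−1) ≡ 6 (mod 7) (41 ≡ 6 (mod 7)), t ≡ 6·4 ≡ 3 (mod 7). So x ≡ 27 + 41·3 = 150 (mod 287).
  Combine with x ≡ 14 (mod 58): write x = 150 + 287·t and require 150 + 287·t ≡ 14 (mod 58), i.e. 287·t ≡ 14 − 150 ≡ 38 (mod 58). Since 287^(−1) ≡ 19 (mod 58) (287 ≡ 55 (mod 58)), t ≡ 19·38 ≡ 26 (mod 58). So x ≡ 150 + 287·26 = 7612 (mod 16646).
Unique solution in [0, 16646): x = 7612.

Final answer: x ≡ 7612 (mod 16646); the representative in [0, 16646) is 7612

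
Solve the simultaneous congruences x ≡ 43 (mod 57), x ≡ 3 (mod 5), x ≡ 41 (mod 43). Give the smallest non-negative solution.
x ≡ 7738 (mod 12255); the representative in [0, 12255) is 7738

The moduli 57, 5, 43 are pairwise coprime, so by the CRT there is a unique solution mod 57·5·43 = 12255.
Solve by successive substitution. Start with x ≡ 43 (mod 57).
  Combine with x ≡ 3 (mod 5): write x = 43 + 57·t and require 43 + 57·t ≡ 3 (mod 5), i.e. 57·t ≡ 3 − 43 ≡ 0 (mod 5). Since 57^(−1) ≡ 3 (mod 5) (57 ≡ 2 (mod 5)), t ≡ 3·0 ≡ 0 (mod 5). So x ≡ 43 + 57·0 = 43 (mod 285).
  Combine with x ≡ 41 (mod 43): write x = 43 + 285·t and require 43 + 285·t ≡ 41 (mod 43), i.e. 285·t ≡ 41 − 43 ≡ 41 (mod 43). Since 285^(−1) ≡ 8 (mod 43) (285 ≡ 27 (mod 43)), t ≡ 8·41 ≡ 27 (mod 43). So x ≡ 43 + 285·27 = 7738 (mod 12255).
Unique solution in [0, 12255): x = 7738.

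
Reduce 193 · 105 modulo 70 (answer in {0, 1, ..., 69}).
35

Reduce the factors first: 193 ≡ 53, 105 ≡ 35 (mod 70), so 193 · 105 ≡ 53 · 35 (mod 70). 53 · 35 = 1855. Dividing by 70: 1855 = 26·70 + 35. So (193 · 105) mod 70 = 35.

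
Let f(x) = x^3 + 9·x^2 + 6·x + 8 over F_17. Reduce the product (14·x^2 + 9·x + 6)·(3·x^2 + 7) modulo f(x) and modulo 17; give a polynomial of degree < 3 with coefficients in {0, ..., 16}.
a · b ≡ 14·x^2 + 14·x + 11 (mod f(x))

Multiply as integer polynomials: a · b = 42·x^4 + 27·x^3 + 116·x^2 + 63·x + 42. Reducing coefficients mod 17: a · b ≡ 8·x^4 + 10·x^3 + 14·x^2 + 12·x + 8. Now divide by f(x) = x^3 + 9·x^2 + 6·x + 8 in F_17[x], eliminating the leading term at each step:
  leading term 8·x^4: subtract (8·x)·f(x) = 8·x^4 + 4·x^3 + 14·x^2 + 13·x, leaving 6·x^3 + 16·x + 8 (coefficients mod 17)
  leading term 6·x^3: subtract (6)·f(x) = 6·x^3 + 3·x^2 + 2·x + 14, leaving 14·x^2 + 14·x + 11 (coefficients mod 17)
The degree is now < 3, so this is the remainder. Hence a · b ≡ 14·x^2 + 14·x + 11 in F_17[x]/(f).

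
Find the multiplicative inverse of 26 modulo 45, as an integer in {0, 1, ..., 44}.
26^(−1) ≡ 26 (mod 45)

Apply the extended Euclidean algorithm to (45, 26), tracking rows (r, s, t) with s·45 + t·26 = r. Each division r_prev = q·r_cur + r_new produces the new row as (previous row) − q·(current row):
  row A: (45, 1, 0)   [1·45 + 0·26 = 45]
  row B: (26, 0, 1)   [0·45 + 1·26 = 26]
  45 = 1·26 + 19   → row C = row A − 1·row B = (19, 1, −1)   [check: 1·45 − 1·26 = 19]
  26 = 1·19 + 7   → row D = row B − 1·row C = (7, −1, 2)   [check: −1·45 + 2·26 = 7]
  19 = 2·7 + 5   → row E = row C − 2·row D = (5, 3, −5)   [check: 3·45 − 5·26 = 5]
  7 = 1·5 + 2   → row F = row D − 1·row E = (2, −4, 7)   [check: −4·45 + 7·26 = 2]
  5 = 2·2 + 1   → row G = row E − 2·row F = (1, 11, −19)   [check: 11·45 − 19·26 = 1]
  2 = 2·1 + 0   → remainder 0, stop. gcd = 1 (last nonzero row G).
The gcd is 1, so 26 is invertible mod 45. The last nonzero row gives 11·45 − 19·26 = 1, so t = −19. So 26^(−1) ≡ −19 ≡ 26 (mod 45). Verify: 26 · 26 = 676 ≡ 1 (mod 45). ✓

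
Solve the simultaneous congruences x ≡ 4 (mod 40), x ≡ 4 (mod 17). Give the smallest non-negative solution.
x ≡ 4 (mod 680); the representative in [0, 680) is 4

The moduli 40, 17 are pairwise coprime, so by the CRT there is a unique solution mod 40·17 = 680.
Solve by successive substitution. Start with x ≡ 4 (mod 40).
  Combine with x ≡ 4 (mod 17): write x = 4 + 40·t and require 4 + 40·t ≡ 4 (mod 17), i.e. 40·t ≡ 4 − 4 ≡ 0 (mod 17). Since 40^(−1) ≡ 3 (mod 17) (40 ≡ 6 (mod 17)), t ≡ 3·0 ≡ 0 (mod 17). So x ≡ 4 + 40·0 = 4 (mod 680).
Unique solution in [0, 680): x = 4.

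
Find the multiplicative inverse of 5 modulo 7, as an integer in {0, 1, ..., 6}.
Apply the extended Euclidean algorithm to (7, 5), tracking rows (r, s, t) with s·7 + t·5 = r. Each division r_prev = q·r_cur + r_new produces the new row as (previous row) − q·(current row):
  row A: (7, 1, 0)   [1·7 + 0·5 = 7]
  row B: (5, 0, 1)   [0·7 + 1·5 = 5]
  7 = 1·5 + 2   → row C = row A − 1·row B = (2, 1, −1)   [check: 1·7 − 1·5 = 2]
  5 = 2·2 + 1   → row D = row B − 2·row C = (1, −2, 3)   [check: −2·7 + 3·5 = 1]
  2 = 2·1 + 0   → remainder 0, stop. gcd = 1 (last nonzero row D).
The gcd is 1, so 5 is invertible mod 7. The last nonzero row gives −2·7 + 3·5 = 1, so t = 3. So 5^(−1) ≡ 3 (mod 7). Verify: 5 · 3 = 15 ≡ 1 (mod 7). ✓

Final answer: 5^(−1) ≡ 3 (mod 7)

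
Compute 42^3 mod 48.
Use repeated squaring. Binary(3) = 11. Walk through the bits of the exponent 3 left-to-right: at each bit after the leading one, square the running value, then multiply by 42 if the bit is 1 (always reducing mod 48):
  bit 1 = 1 (leading): start with 42.
  bit 2 = 1: square 42^2 = 1764 ≡ 36; bit is 1, so multiply 36·42 = 1512 ≡ 24 (mod 48).
Final value: 42^3 ≡ 24 (mod 48).

Final answer: 24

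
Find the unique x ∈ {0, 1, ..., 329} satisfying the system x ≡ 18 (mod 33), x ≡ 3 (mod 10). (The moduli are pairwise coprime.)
x ≡ 183 (mod 330); the representative in [0, 330) is 183

The moduli 33, 10 are pairwise coprime, so by the CRT there is a unique solution mod 33·10 = 330.
Solve by successive substitution. Start with x ≡ 18 (mod 33).
  Combine with x ≡ 3 (mod 10): write x = 18 + 33·t and require 18 + 33·t ≡ 3 (mod 10), i.e. 33·t ≡ 3 − 18 ≡ 5 (mod 10). Since 33^(−1) ≡ 7 (mod 10) (33 ≡ 3 (mod 10)), t ≡ 7·5 ≡ 5 (mod 10). So x ≡ 18 + 33·5 = 183 (mod 330).
Unique solution in [0, 330): x = 183.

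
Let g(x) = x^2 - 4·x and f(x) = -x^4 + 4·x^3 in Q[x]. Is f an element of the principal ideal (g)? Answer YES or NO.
In Q[x] the ideal (g) consists of all multiples of g, so f ∈ (g) iff g | f, i.e. iff the remainder of f on division by g is 0. Divide f by g (g is monic, so eliminate the leading term of the running remainder at each step):
  leading term -x^4: subtract (-x^2)·g(x) = -x^4 + 4·x^3, leaving 0
The remainder is 0, so f(x) = g(x) · h(x) with h(x) = -x^2. Hence g | f, i.e. f ∈ (g).

Final answer: YES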